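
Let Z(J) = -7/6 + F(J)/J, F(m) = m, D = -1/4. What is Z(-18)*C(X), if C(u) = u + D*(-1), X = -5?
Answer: 19/24 ≈ 0.79167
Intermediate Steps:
D = -1/4 (D = -1*1/4 = -1/4 ≈ -0.25000)
C(u) = 1/4 + u (C(u) = u - 1/4*(-1) = u + 1/4 = 1/4 + u)
Z(J) = -1/6 (Z(J) = -7/6 + J/J = -7*1/6 + 1 = -7/6 + 1 = -1/6)
Z(-18)*C(X) = -(1/4 - 5)/6 = -1/6*(-19/4) = 19/24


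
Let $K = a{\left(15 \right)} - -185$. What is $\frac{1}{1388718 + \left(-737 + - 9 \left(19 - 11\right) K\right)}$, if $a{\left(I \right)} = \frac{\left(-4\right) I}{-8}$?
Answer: $\frac{1}{1374121} \approx 7.2774 \cdot 10^{-7}$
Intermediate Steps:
$a{\left(I \right)} = \frac{I}{2}$ ($a{\left(I \right)} = - 4 I \left(- \frac{1}{8}\right) = \frac{I}{2}$)
$K = \frac{385}{2}$ ($K = \frac{1}{2} \cdot 15 - -185 = \frac{15}{2} + 185 = \frac{385}{2} \approx 192.5$)
$\frac{1}{1388718 + \left(-737 + - 9 \left(19 - 11\right) K\right)} = \frac{1}{1388718 + \left(-737 + - 9 \left(19 - 11\right) \frac{385}{2}\right)} = \frac{1}{1388718 + \left(-737 + \left(-9\right) 8 \cdot \frac{385}{2}\right)} = \frac{1}{1388718 - 14597} = \frac{1}{1374121}$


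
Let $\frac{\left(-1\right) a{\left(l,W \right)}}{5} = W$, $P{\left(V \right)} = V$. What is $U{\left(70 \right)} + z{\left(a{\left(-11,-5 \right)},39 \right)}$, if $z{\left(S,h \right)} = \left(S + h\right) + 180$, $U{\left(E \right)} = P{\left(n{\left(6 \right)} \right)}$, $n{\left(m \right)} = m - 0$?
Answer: $250$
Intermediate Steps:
$n{\left(m \right)} = m$ ($n{\left(m \right)} = m + 0 = m$)
$a{\left(l,W \right)} = - 5 W$
$U{\left(E \right)} = 6$
$z{\left(S,h \right)} = 180 + S + h$
$U{\left(70 \right)} + z{\left(a{\left(-11,-5 \right)},39 \right)} = 6 + \left(180 - -25 + 39\right) = 6 + \left(180 + 25 + 39\right) = 6 + 244 = 250$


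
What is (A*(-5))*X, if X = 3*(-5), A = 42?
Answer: 3150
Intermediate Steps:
X = -15
(A*(-5))*X = (42*(-5))*(-15) = -210*(-15) = 3150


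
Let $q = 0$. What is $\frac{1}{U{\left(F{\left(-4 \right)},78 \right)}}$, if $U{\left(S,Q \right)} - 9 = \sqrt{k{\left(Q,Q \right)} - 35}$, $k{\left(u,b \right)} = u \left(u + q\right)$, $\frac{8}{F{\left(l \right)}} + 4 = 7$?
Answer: $- \frac{9}{5968} + \frac{\sqrt{6049}}{5968} \approx 0.011524$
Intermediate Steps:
$F{\left(l \right)} = \frac{8}{3}$ ($F{\left(l \right)} = \frac{8}{-4 + 7} = \frac{8}{3}$)
$k{\left(u,b \right)} = u^{2}$ ($k{\left(u,b \right)} = u \left(u + 0\right) = u u = u^{2}$)
$U{\left(S,Q \right)} = 9 + \sqrt{-35 + Q^{2}}$ ($U{\left(S,Q \right)} = 9 + \sqrt{Q^{2} - 35} = 9 + \sqrt{-35 + Q^{2}}$)
$\frac{1}{U{\left(F{\left(-4 \right)},78 \right)}} = \frac{1}{9 + \sqrt{-35 + 78^{2}}} = \frac{1}{9 + \sqrt{-35 + 6084}} = \frac{1}{9 + \sqrt{6049}}$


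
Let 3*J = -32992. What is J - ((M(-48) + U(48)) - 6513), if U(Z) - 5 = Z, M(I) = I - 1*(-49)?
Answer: -13615/3 ≈ -4538.3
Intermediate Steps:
M(I) = 49 + I (M(I) = I + 49 = 49 + I)
U(Z) = 5 + Z
J = -32992/3 (J = (⅓)*(-32992) = -32992/3 ≈ -10997.)
J - ((M(-48) + U(48)) - 6513) = -32992/3 - (((49 - 48) + (5 + 48)) - 6513) = -32992/3 - ((1 + 53) - 6513) = -32992/3 - (54 - 6513) = -32992/3 - 1*(-6459) = -32992/3 + 6459 = -13615/3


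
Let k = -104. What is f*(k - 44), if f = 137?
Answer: -20276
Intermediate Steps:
f*(k - 44) = 137*(-104 - 44) = 137*(-148) = -20276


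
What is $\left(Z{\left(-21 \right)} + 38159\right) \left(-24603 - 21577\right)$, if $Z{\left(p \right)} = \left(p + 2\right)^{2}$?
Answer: $-1778853600$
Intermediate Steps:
$Z{\left(p \right)} = \left(2 + p\right)^{2}$
$\left(Z{\left(-21 \right)} + 38159\right) \left(-24603 - 21577\right) = \left(\left(2 - 21\right)^{2} + 38159\right) \left(-24603 - 21577\right) = \left(\left(-19\right)^{2} + 38159\right) \left(-46180\right) = \left(361 + 38159\right) \left(-46180\right) = 38520 \left(-46180\right) = -1778853600$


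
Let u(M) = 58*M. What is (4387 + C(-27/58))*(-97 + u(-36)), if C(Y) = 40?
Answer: -9672995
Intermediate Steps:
(4387 + C(-27/58))*(-97 + u(-36)) = (4387 + 40)*(-97 + 58*(-36)) = 4427*(-97 - 2088) = 4427*(-2185) = -9672995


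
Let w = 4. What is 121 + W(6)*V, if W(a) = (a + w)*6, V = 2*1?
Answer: 241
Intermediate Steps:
V = 2
W(a) = 24 + 6*a (W(a) = (a + 4)*6 = (4 + a)*6 = 24 + 6*a)
121 + W(6)*V = 121 + (24 + 6*6)*2 = 121 + (24 + 36)*2 = 121 + 60*2 = 121 + 120 = 241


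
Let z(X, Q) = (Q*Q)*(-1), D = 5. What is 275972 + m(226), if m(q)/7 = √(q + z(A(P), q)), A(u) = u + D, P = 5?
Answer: 275972 + 105*I*√226 ≈ 2.7597e+5 + 1578.5*I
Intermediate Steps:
A(u) = 5 + u (A(u) = u + 5 = 5 + u)
z(X, Q) = -Q² (z(X, Q) = Q²*(-1) = -Q²)
m(q) = 7*√(q - q²)
275972 + m(226) = 275972 + 7*√(226*(1 - 1*226)) = 275972 + 7*√(226*(1 - 226)) = 275972 + 7*√(226*(-225)) = 275972 + 7*√(-50850) = 275972 + 7*(15*I*√226) = 275972 + 105*I*√226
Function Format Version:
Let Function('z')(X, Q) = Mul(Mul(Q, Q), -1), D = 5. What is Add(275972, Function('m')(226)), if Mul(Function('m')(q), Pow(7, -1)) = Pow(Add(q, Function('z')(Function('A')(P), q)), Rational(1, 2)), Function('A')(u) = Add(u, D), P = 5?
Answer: Add(275972, Mul(105, I, Pow(226, Rational(1, 2)))) ≈ Add(2.7597e+5, Mul(1578.5, I))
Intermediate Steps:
Function('A')(u) = Add(5, u) (Function('A')(u) = Add(u, 5) = Add(5, u))
Function('z')(X, Q) = Mul(-1, Pow(Q, 2)) (Function('z')(X, Q) = Mul(Pow(Q, 2), -1) = Mul(-1, Pow(Q, 2)))
Function('m')(q) = Mul(7, Pow(Add(q, Mul(-1, Pow(q, 2))), Rational(1, 2)))
Add(275972, Function('m')(226)) = Add(275972, Mul(7, Pow(Mul(226, Add(1, Mul(-1, 226))), Rational(1, 2)))) = Add(275972, Mul(7, Pow(Mul(226, Add(1, -226)), Rational(1, 2)))) = Add(275972, Mul(7, Pow(Mul(226, -225), Rational(1, 2)))) = Add(275972, Mul(7, Pow(-50850, Rational(1, 2)))) = Add(275972, Mul(7, Mul(15, I, Pow(226, Rational(1, 2))))) = Add(275972, Mul(105, I, Pow(226, Rational(1, 2))))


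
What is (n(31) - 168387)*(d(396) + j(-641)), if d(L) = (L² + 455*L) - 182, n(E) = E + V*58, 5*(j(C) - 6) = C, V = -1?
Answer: -283518064026/5 ≈ -5.6704e+10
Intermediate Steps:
j(C) = 6 + C/5
n(E) = -58 + E (n(E) = E - 1*58 = E - 58 = -58 + E)
d(L) = -182 + L² + 455*L
(n(31) - 168387)*(d(396) + j(-641)) = ((-58 + 31) - 168387)*((-182 + 396² + 455*396) + (6 + (⅕)*(-641))) = (-27 - 168387)*((-182 + 156816 + 180180) + (6 - 641/5)) = -168414*(336814 - 611/5) = -168414*1683459/5 = -283518064026/5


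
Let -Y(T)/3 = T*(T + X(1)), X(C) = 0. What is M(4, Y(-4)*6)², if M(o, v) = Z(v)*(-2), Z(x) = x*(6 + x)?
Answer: 26384154624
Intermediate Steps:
Y(T) = -3*T² (Y(T) = -3*T*(T + 0) = -3*T*T = -3*T²)
M(o, v) = -2*v*(6 + v) (M(o, v) = (v*(6 + v))*(-2) = -2*v*(6 + v))
M(4, Y(-4)*6)² = (-2*-3*(-4)²*6*(6 - 3*(-4)²*6))² = (-2*-3*16*6*(6 - 3*16*6))² = (-2*(-48*6)*(6 - 48*6))² = (-2*(-288)*(6 - 288))² = (-2*(-288)*(-282))² = (-162432)² = 26384154624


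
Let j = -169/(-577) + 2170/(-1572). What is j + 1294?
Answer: 586364257/453522 ≈ 1292.9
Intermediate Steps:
j = -493211/453522 (j = -169*(-1/577) + 2170*(-1/1572) = 169/577 - 1085/786 = -493211/453522 ≈ -1.0875)
j + 1294 = -493211/453522 + 1294 = 586364257/453522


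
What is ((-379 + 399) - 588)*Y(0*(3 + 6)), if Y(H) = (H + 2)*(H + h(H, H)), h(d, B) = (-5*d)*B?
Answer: 0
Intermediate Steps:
h(d, B) = -5*B*d
Y(H) = (2 + H)*(H - 5*H**2) (Y(H) = (H + 2)*(H - 5*H*H) = (2 + H)*(H - 5*H**2))
((-379 + 399) - 588)*Y(0*(3 + 6)) = ((-379 + 399) - 588)*((0*(3 + 6))*(2 - 0*(3 + 6) - 5*(0*(3 + 6))**2)) = (20 - 588)*((0*9)*(2 - 0*9 - 5*(0*9)**2)) = -0*(2 - 9*0 - 5*0**2) = -0*(2 + 0 - 5*0) = -0*(2 + 0 + 0) = -0*2 = -568*0 = 0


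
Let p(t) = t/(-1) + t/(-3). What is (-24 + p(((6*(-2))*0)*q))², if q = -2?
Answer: 576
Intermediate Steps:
p(t) = -4*t/3 (p(t) = t*(-1) + t*(-⅓) = -t - t/3 = -4*t/3)
(-24 + p(((6*(-2))*0)*q))² = (-24 - 4*(6*(-2))*0*(-2)/3)² = (-24 - 4*(-12*0)*(-2)/3)² = (-24 - 0*(-2))² = (-24 - 4/3*0)² = (-24 + 0)² = (-24)² = 576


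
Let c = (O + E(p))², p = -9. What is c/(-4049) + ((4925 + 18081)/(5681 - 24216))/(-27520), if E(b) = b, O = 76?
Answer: -1144835166753/1032663438400 ≈ -1.1086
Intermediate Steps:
c = 4489 (c = (76 - 9)² = 67² = 4489)
c/(-4049) + ((4925 + 18081)/(5681 - 24216))/(-27520) = 4489/(-4049) + ((4925 + 18081)/(5681 - 24216))/(-27520) = 4489*(-1/4049) + (23006/(-18535))*(-1/27520) = -4489/4049 + (23006*(-1/18535))*(-1/27520) = -4489/4049 - 23006/18535*(-1/27520) = -4489/4049 + 11503/255041600 = -1144835166753/1032663438400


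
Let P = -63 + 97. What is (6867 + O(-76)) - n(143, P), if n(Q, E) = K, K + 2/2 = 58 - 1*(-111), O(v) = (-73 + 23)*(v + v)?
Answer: 14299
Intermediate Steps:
O(v) = -100*v
P = 34
K = 168 (K = -1 + (58 - 1*(-111)) = -1 + (58 + 111) = -1 + 169 = 168)
n(Q, E) = 168
(6867 + O(-76)) - n(143, P) = (6867 - 100*(-76)) - 1*168 = (6867 + 7600) - 168 = 14467 - 168 = 14299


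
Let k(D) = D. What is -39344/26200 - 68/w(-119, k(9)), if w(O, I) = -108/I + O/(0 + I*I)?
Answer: 12673162/3573025 ≈ 3.5469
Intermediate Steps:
w(O, I) = -108/I + O/I² (w(O, I) = -108/I + O/(0 + I²) = -108/I + O/(I²) = -108/I + O/I²)
-39344/26200 - 68/w(-119, k(9)) = -39344/26200 - 68*81/(-119 - 108*9) = -39344*1/26200 - 68*81/(-119 - 972) = -4918/3275 - 68/((1/81)*(-1091)) = -4918/3275 - 68/(-1091/81) = -4918/3275 - 68*(-81/1091) = -4918/3275 + 5508/1091 = 12673162/3573025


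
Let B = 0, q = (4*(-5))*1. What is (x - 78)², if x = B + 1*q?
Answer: 9604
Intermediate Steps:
q = -20 (q = -20*1 = -20)
x = -20 (x = 0 + 1*(-20) = 0 - 20 = -20)
(x - 78)² = (-20 - 78)² = (-98)² = 9604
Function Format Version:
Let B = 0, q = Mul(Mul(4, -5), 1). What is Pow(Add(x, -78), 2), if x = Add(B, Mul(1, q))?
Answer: 9604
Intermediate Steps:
q = -20 (q = Mul(-20, 1) = -20)
x = -20 (x = Add(0, Mul(1, -20)) = Add(0, -20) = -20)
Pow(Add(x, -78), 2) = Pow(Add(-20, -78), 2) = Pow(-98, 2) = 9604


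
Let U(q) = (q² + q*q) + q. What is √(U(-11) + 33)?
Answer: 2*√66 ≈ 16.248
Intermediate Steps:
U(q) = q + 2*q² (U(q) = (q² + q²) + q = 2*q² + q = q + 2*q²)
√(U(-11) + 33) = √(-11*(1 + 2*(-11)) + 33) = √(-11*(1 - 22) + 33) = √(-11*(-21) + 33) = √(231 + 33) = √264 = 2*√66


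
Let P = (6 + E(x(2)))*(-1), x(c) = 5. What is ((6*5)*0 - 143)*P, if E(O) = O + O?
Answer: 2288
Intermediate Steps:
E(O) = 2*O
P = -16 (P = (6 + 2*5)*(-1) = (6 + 10)*(-1) = 16*(-1) = -16)
((6*5)*0 - 143)*P = ((6*5)*0 - 143)*(-16) = (30*0 - 143)*(-16) = (0 - 143)*(-16) = -143*(-16) = 2288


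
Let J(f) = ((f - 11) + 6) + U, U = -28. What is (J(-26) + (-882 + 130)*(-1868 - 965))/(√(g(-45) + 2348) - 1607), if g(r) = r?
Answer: -3423483699/2580146 - 14912499*√47/2580146 ≈ -1366.5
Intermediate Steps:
J(f) = -33 + f (J(f) = ((f - 11) + 6) - 28 = ((-11 + f) + 6) - 28 = (-5 + f) - 28 = -33 + f)
(J(-26) + (-882 + 130)*(-1868 - 965))/(√(g(-45) + 2348) - 1607) = ((-33 - 26) + (-882 + 130)*(-1868 - 965))/(√(-45 + 2348) - 1607) = (-59 - 752*(-2833))/(√2303 - 1607) = (-59 + 2130416)/(7*√47 - 1607) = 2130357/(-1607 + 7*√47)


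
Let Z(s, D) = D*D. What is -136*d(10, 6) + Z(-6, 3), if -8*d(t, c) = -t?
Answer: -161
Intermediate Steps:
Z(s, D) = D²
d(t, c) = t/8 (d(t, c) = -(-1)*t/8 = t/8)
-136*d(10, 6) + Z(-6, 3) = -17*10 + 3² = -136*5/4 + 9 = -170 + 9 = -161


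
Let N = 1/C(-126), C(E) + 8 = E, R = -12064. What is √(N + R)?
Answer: I*√216621318/134 ≈ 109.84*I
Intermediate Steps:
C(E) = -8 + E
N = -1/134 (N = 1/(-8 - 126) = 1/(-134) = -1/134 ≈ -0.0074627)
√(N + R) = √(-1/134 - 12064) = √(-1616577/134) = I*√216621318/134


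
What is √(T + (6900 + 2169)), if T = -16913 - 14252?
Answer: 4*I*√1381 ≈ 148.65*I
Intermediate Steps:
T = -31165
√(T + (6900 + 2169)) = √(-31165 + (6900 + 2169)) = √(-31165 + 9069) = √(-22096) = 4*I*√1381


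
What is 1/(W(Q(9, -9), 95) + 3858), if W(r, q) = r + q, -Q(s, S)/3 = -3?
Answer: 1/3962 ≈ 0.00025240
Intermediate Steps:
Q(s, S) = 9 (Q(s, S) = -3*(-3) = 9)
W(r, q) = q + r
1/(W(Q(9, -9), 95) + 3858) = 1/((95 + 9) + 3858) = 1/(104 + 3858) = 1/3962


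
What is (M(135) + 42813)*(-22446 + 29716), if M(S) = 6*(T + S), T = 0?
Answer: 317139210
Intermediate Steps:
M(S) = 6*S (M(S) = 6*(0 + S) = 6*S)
(M(135) + 42813)*(-22446 + 29716) = (6*135 + 42813)*(-22446 + 29716) = (810 + 42813)*7270 = 43623*7270 = 317139210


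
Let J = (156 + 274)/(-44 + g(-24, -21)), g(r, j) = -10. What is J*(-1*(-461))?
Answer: -99115/27 ≈ -3670.9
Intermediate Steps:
J = -215/27 (J = (156 + 274)/(-44 - 10) = 430/(-54) = 430*(-1/54) = -215/27 ≈ -7.9630)
J*(-1*(-461)) = -(-215)*(-461)/27 = -215/27*461 = -99115/27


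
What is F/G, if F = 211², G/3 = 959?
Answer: 44521/2877 ≈ 15.475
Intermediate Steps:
G = 2877 (G = 3*959 = 2877)
F = 44521
F/G = 44521/2877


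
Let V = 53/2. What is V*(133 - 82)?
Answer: 2703/2 ≈ 1351.5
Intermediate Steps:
V = 53/2 (V = 53*(1/2) = 53/2 ≈ 26.500)
V*(133 - 82) = 53*(133 - 82)/2 = (53/2)*51 = 2703/2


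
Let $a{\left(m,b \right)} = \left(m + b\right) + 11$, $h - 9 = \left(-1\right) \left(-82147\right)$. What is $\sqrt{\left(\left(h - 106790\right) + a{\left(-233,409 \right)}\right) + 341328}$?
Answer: $3 \sqrt{35209} \approx 562.92$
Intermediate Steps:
$h = 82156$ ($h = 9 - -82147 = 9 + 82147 = 82156$)
$a{\left(m,b \right)} = 11 + b + m$ ($a{\left(m,b \right)} = \left(b + m\right) + 11 = 11 + b + m$)
$\sqrt{\left(\left(h - 106790\right) + a{\left(-233,409 \right)}\right) + 341328} = \sqrt{\left(\left(82156 - 106790\right) + \left(11 + 409 - 233\right)\right) + 341328} = \sqrt{\left(-24634 + 187\right) + 341328} = \sqrt{-24447 + 341328} = \sqrt{316881} = 3 \sqrt{35209}$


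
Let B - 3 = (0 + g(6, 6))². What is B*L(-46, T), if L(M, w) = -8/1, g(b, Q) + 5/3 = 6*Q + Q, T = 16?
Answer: -117344/9 ≈ -13038.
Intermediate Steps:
g(b, Q) = -5/3 + 7*Q (g(b, Q) = -5/3 + (6*Q + Q) = -5/3 + 7*Q)
L(M, w) = -8 (L(M, w) = -8*1 = -8)
B = 14668/9 (B = 3 + (0 + (-5/3 + 7*6))² = 3 + (0 + (-5/3 + 42))² = 3 + (0 + 121/3)² = 3 + (121/3)² = 3 + 14641/9 = 14668/9 ≈ 1629.8)
B*L(-46, T) = (14668/9)*(-8) = -117344/9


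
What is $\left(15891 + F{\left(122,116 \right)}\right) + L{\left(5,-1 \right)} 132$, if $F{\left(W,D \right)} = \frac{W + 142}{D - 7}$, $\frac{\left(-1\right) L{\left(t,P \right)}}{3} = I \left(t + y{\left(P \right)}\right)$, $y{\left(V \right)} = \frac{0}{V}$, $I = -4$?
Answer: $\frac{2595663}{109} \approx 23813.0$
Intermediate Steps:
$y{\left(V \right)} = 0$
$L{\left(t,P \right)} = 12 t$ ($L{\left(t,P \right)} = - 3 \left(- 4 \left(t + 0\right)\right) = - 3 \left(- 4 t\right) = 12 t$)
$F{\left(W,D \right)} = \frac{142 + W}{-7 + D}$
$\left(15891 + F{\left(122,116 \right)}\right) + L{\left(5,-1 \right)} 132 = \left(15891 + \frac{142 + 122}{-7 + 116}\right) + 12 \cdot 5 \cdot 132 = \left(15891 + \frac{1}{109} \cdot 264\right) + 60 \cdot 132 = \left(15891 + \frac{1}{109} \cdot 264\right) + 7920 = \left(15891 + \frac{264}{109}\right) + 7920 = \frac{1732383}{109} + 7920 = \frac{2595663}{109}$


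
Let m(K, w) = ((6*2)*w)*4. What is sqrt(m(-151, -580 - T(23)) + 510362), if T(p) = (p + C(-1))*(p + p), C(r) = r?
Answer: sqrt(433946) ≈ 658.75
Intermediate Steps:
T(p) = 2*p*(-1 + p) (T(p) = (p - 1)*(p + p) = (-1 + p)*(2*p) = 2*p*(-1 + p))
m(K, w) = 48*w (m(K, w) = (12*w)*4 = 48*w)
sqrt(m(-151, -580 - T(23)) + 510362) = sqrt(48*(-580 - 2*23*(-1 + 23)) + 510362) = sqrt(48*(-580 - 2*23*22) + 510362) = sqrt(48*(-580 - 1*1012) + 510362) = sqrt(48*(-580 - 1012) + 510362) = sqrt(48*(-1592) + 510362) = sqrt(-76416 + 510362) = sqrt(433946)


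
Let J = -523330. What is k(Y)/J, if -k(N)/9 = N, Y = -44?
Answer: -198/261665 ≈ -0.00075669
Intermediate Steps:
k(N) = -9*N
k(Y)/J = -9*(-44)/(-523330) = 396*(-1/523330) = -198/261665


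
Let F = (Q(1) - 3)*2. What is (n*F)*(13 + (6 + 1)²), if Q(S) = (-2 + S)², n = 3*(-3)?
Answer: 2232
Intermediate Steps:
n = -9
F = -4 (F = ((-2 + 1)² - 3)*2 = ((-1)² - 3)*2 = (1 - 3)*2 = -2*2 = -4)
(n*F)*(13 + (6 + 1)²) = (-9*(-4))*(13 + (6 + 1)²) = 36*(13 + 7²) = 36*(13 + 49) = 36*62 = 2232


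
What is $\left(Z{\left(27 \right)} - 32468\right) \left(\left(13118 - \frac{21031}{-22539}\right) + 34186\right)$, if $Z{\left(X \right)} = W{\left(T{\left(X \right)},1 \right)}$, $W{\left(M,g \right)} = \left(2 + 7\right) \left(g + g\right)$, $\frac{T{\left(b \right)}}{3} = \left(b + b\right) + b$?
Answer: $- \frac{3145307366650}{2049} \approx -1.535 \cdot 10^{9}$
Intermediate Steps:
$T{\left(b \right)} = 9 b$ ($T{\left(b \right)} = 3 \left(\left(b + b\right) + b\right) = 3 \left(2 b + b\right) = 3 \cdot 3 b = 9 b$)
$W{\left(M,g \right)} = 18 g$ ($W{\left(M,g \right)} = 9 \cdot 2 g = 18 g$)
$Z{\left(X \right)} = 18$ ($Z{\left(X \right)} = 18 \cdot 1 = 18$)
$\left(Z{\left(27 \right)} - 32468\right) \left(\left(13118 - \frac{21031}{-22539}\right) + 34186\right) = \left(18 - 32468\right) \left(\left(13118 - \frac{21031}{-22539}\right) + 34186\right) = - 32450 \left(\left(13118 - 21031 \left(- \frac{1}{22539}\right)\right) + 34186\right) = - 32450 \left(\left(13118 - - \frac{21031}{22539}\right) + 34186\right) = - 32450 \left(\left(13118 + \frac{21031}{22539}\right) + 34186\right) = - 32450 \left(\frac{295687633}{22539} + 34186\right) = \left(-32450\right) \frac{1066205887}{22539} = - \frac{3145307366650}{2049}$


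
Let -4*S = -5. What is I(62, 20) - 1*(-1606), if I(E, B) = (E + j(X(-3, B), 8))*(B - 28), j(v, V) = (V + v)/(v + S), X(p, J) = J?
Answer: 93454/85 ≈ 1099.5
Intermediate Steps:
S = 5/4 (S = -1/4*(-5) = 5/4 ≈ 1.2500)
j(v, V) = (V + v)/(5/4 + v) (j(v, V) = (V + v)/(v + 5/4) = (V + v)/(5/4 + v))
I(E, B) = (-28 + B)*(E + 4*(8 + B)/(5 + 4*B)) (I(E, B) = (E + 4*(8 + B)/(5 + 4*B))*(B - 28) = (E + 4*(8 + B)/(5 + 4*B))*(-28 + B) = (-28 + B)*(E + 4*(8 + B)/(5 + 4*B)))
I(62, 20) - 1*(-1606) = (-896 - 112*20 + 4*20*(8 + 20) + 62*(-28 + 20)*(5 + 4*20))/(5 + 4*20) - 1*(-1606) = (-896 - 2240 + 4*20*28 + 62*(-8)*(5 + 80))/(5 + 80) + 1606 = (-896 - 2240 + 2240 + 62*(-8)*85)/85 + 1606 = (-896 - 2240 + 2240 - 42160)/85 + 1606 = (1/85)*(-43056) + 1606 = -43056/85 + 1606 = 93454/85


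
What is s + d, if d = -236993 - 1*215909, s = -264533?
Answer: -717435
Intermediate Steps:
d = -452902 (d = -236993 - 215909 = -452902)
s + d = -264533 - 452902 = -717435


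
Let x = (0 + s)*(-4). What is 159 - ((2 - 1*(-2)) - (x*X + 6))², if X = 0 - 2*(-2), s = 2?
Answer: -741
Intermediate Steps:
x = -8 (x = (0 + 2)*(-4) = 2*(-4) = -8)
X = 4 (X = 0 + 4 = 4)
159 - ((2 - 1*(-2)) - (x*X + 6))² = 159 - ((2 - 1*(-2)) - (-8*4 + 6))² = 159 - ((2 + 2) - (-32 + 6))² = 159 - (4 - 1*(-26))² = 159 - (4 + 26)² = 159 - 1*30² = 159 - 1*900 = 159 - 900 = -741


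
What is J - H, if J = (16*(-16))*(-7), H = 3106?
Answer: -1314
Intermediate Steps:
J = 1792 (J = -256*(-7) = 1792)
J - H = 1792 - 1*3106 = 1792 - 3106 = -1314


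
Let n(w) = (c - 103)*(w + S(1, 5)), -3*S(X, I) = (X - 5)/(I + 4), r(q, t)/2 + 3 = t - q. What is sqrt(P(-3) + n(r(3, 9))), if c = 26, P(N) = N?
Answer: I*sqrt(38589)/9 ≈ 21.827*I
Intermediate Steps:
r(q, t) = -6 - 2*q + 2*t (r(q, t) = -6 + 2*(t - q) = -6 + (-2*q + 2*t) = -6 - 2*q + 2*t)
S(X, I) = -(-5 + X)/(3*(4 + I)) (S(X, I) = -(X - 5)/(3*(I + 4)) = -(-5 + X)/(3*(4 + I)))
n(w) = -308/27 - 77*w (n(w) = (26 - 103)*(w + (5 - 1*1)/(3*(4 + 5))) = -77*(w + (1/3)*(5 - 1)/9) = -77*(w + (1/3)*(1/9)*4) = -77*(w + 4/27) = -77*(4/27 + w) = -308/27 - 77*w)
sqrt(P(-3) + n(r(3, 9))) = sqrt(-3 + (-308/27 - 77*(-6 - 2*3 + 2*9))) = sqrt(-3 + (-308/27 - 77*(-6 - 6 + 18))) = sqrt(-3 + (-308/27 - 77*6)) = sqrt(-3 + (-308/27 - 462)) = sqrt(-3 - 12782/27) = sqrt(-12863/27) = I*sqrt(38589)/9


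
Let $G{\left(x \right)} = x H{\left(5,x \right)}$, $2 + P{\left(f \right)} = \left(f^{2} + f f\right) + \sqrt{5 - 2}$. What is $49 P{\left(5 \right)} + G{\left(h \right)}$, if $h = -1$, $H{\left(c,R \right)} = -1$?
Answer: $2353 + 49 \sqrt{3} \approx 2437.9$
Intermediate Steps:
$P{\left(f \right)} = -2 + \sqrt{3} + 2 f^{2}$ ($P{\left(f \right)} = -2 + \left(\left(f^{2} + f f\right) + \sqrt{5 - 2}\right) = -2 + \left(\left(f^{2} + f^{2}\right) + \sqrt{3}\right) = -2 + \left(2 f^{2} + \sqrt{3}\right) = -2 + \left(\sqrt{3} + 2 f^{2}\right) = -2 + \sqrt{3} + 2 f^{2}$)
$G{\left(x \right)} = - x$ ($G{\left(x \right)} = x \left(-1\right) = - x$)
$49 P{\left(5 \right)} + G{\left(h \right)} = 49 \left(-2 + \sqrt{3} + 2 \cdot 5^{2}\right) - -1 = 49 \left(-2 + \sqrt{3} + 2 \cdot 25\right) + 1 = 49 \left(-2 + \sqrt{3} + 50\right) + 1 = 49 \left(48 + \sqrt{3}\right) + 1 = \left(2352 + 49 \sqrt{3}\right) + 1 = 2353 + 49 \sqrt{3}$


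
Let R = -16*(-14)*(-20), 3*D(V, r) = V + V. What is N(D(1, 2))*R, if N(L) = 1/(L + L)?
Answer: -3360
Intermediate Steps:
D(V, r) = 2*V/3 (D(V, r) = (V + V)/3 = (2*V)/3 = 2*V/3)
N(L) = 1/(2*L)
R = -4480 (R = 224*(-20) = -4480)
N(D(1, 2))*R = (1/(2*(((⅔)*1))))*(-4480) = (1/(2*(⅔)))*(-4480) = ((½)*(3/2))*(-4480) = (¾)*(-4480) = -3360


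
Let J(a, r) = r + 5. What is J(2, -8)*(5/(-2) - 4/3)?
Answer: 23/2 ≈ 11.500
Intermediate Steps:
J(a, r) = 5 + r
J(2, -8)*(5/(-2) - 4/3) = (5 - 8)*(5/(-2) - 4/3) = -3*(5*(-½) - 4*⅓) = -3*(-5/2 - 4/3) = -3*(-23/6) = 23/2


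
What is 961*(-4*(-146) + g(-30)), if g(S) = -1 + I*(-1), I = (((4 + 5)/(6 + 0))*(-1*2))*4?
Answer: 571795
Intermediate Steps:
I = -12 (I = ((9/6)*(-2))*4 = ((9*(⅙))*(-2))*4 = ((3/2)*(-2))*4 = -3*4 = -12)
g(S) = 11 (g(S) = -1 - 12*(-1) = -1 + 12 = 11)
961*(-4*(-146) + g(-30)) = 961*(-4*(-146) + 11) = 961*(584 + 11) = 961*595 = 571795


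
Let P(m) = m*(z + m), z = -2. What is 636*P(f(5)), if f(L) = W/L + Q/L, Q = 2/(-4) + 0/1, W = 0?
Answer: 3339/25 ≈ 133.56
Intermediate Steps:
Q = -½ (Q = 2*(-¼) + 0*1 = -½ + 0 = -½ ≈ -0.50000)
f(L) = -1/(2*L) (f(L) = 0/L - 1/(2*L) = 0 - 1/(2*L) = -1/(2*L))
P(m) = m*(-2 + m)
636*P(f(5)) = 636*((-½/5)*(-2 - ½/5)) = 636*((-½*⅕)*(-2 - ½*⅕)) = 636*(-(-2 - ⅒)/10) = 636*(-⅒*(-21/10)) = 636*(21/100) = 3339/25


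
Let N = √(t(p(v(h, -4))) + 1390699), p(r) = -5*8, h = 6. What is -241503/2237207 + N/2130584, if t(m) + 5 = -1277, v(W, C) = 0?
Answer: -241503/2237207 + √1389417/2130584 ≈ -0.10740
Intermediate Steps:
p(r) = -40
t(m) = -1282 (t(m) = -5 - 1277 = -1282)
N = √1389417 (N = √(-1282 + 1390699) = √1389417 ≈ 1178.7)
-241503/2237207 + N/2130584 = -241503/2237207 + √1389417/2130584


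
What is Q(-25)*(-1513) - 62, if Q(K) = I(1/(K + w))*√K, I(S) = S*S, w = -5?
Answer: -62 - 1513*I/180 ≈ -62.0 - 8.4055*I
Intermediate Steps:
I(S) = S²
Q(K) = √K/(-5 + K)² (Q(K) = (1/(K - 5))²*√K = (1/(-5 + K))²*√K = √K/(-5 + K)²)
Q(-25)*(-1513) - 62 = (√(-25)/(-5 - 25)²)*(-1513) - 62 = ((5*I)/(-30)²)*(-1513) - 62 = ((5*I)*(1/900))*(-1513) - 62 = (I/180)*(-1513) - 62 = -1513*I/180 - 62 = -62 - 1513*I/180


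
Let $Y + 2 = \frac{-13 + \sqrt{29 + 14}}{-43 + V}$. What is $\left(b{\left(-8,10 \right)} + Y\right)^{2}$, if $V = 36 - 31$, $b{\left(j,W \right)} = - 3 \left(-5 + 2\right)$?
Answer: $\frac{\left(279 - \sqrt{43}\right)^{2}}{1444} \approx 51.402$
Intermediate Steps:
$b{\left(j,W \right)} = 9$ ($b{\left(j,W \right)} = \left(-3\right) \left(-3\right) = 9$)
$V = 5$
$Y = - \frac{63}{38} - \frac{\sqrt{43}}{38}$ ($Y = -2 + \frac{-13 + \sqrt{29 + 14}}{-43 + 5} = -2 + \frac{-13 + \sqrt{43}}{-38} = -2 + \left(-13 + \sqrt{43}\right) \left(- \frac{1}{38}\right) = -2 + \left(\frac{13}{38} - \frac{\sqrt{43}}{38}\right) = - \frac{63}{38} - \frac{\sqrt{43}}{38} \approx -1.8305$)
$\left(b{\left(-8,10 \right)} + Y\right)^{2} = \left(9 - \left(\frac{63}{38} + \frac{\sqrt{43}}{38}\right)\right)^{2} = \left(\frac{279}{38} - \frac{\sqrt{43}}{38}\right)^{2}$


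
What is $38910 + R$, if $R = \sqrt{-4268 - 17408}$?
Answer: $38910 + 2 i \sqrt{5419} \approx 38910.0 + 147.23 i$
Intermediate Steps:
$R = 2 i \sqrt{5419}$ ($R = \sqrt{-21676} = 2 i \sqrt{5419} \approx 147.23 i$)
$38910 + R = 38910 + 2 i \sqrt{5419}$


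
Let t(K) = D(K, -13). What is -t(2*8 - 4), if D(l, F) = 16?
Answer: -16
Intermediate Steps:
t(K) = 16
-t(2*8 - 4) = -1*16 = -16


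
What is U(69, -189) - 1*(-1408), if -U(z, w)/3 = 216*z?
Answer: -43304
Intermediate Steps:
U(z, w) = -648*z
U(69, -189) - 1*(-1408) = -648*69 - 1*(-1408) = -44712 + 1408 = -43304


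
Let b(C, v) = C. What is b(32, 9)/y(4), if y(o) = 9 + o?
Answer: 32/13 ≈ 2.4615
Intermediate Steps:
b(32, 9)/y(4) = 32/(9 + 4) = 32/13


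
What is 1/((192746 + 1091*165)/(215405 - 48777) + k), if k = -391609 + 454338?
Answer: 166628/10452780573 ≈ 1.5941e-5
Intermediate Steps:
k = 62729
1/((192746 + 1091*165)/(215405 - 48777) + k) = 1/((192746 + 1091*165)/(215405 - 48777) + 62729) = 1/((192746 + 180015)/166628 + 62729) = 1/(372761*(1/166628) + 62729) = 1/(372761/166628 + 62729) = 1/(10452780573/166628) = 166628/10452780573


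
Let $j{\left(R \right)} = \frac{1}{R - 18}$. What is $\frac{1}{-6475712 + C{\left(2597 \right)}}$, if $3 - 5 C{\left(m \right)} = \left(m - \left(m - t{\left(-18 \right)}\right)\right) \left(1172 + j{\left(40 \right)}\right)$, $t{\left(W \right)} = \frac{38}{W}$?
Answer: $- \frac{110}{712273819} \approx -1.5443 \cdot 10^{-7}$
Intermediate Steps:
$j{\left(R \right)} = \frac{1}{-18 + R}$
$C{\left(m \right)} = \frac{54501}{110}$ ($C{\left(m \right)} = \frac{3}{5} - \frac{\left(m - \left(\frac{19}{9} + m\right)\right) \left(1172 + \frac{1}{-18 + 40}\right)}{5} = \frac{3}{5} - \frac{\left(m - \left(\frac{19}{9} + m\right)\right) \left(1172 + \frac{1}{22}\right)}{5} = \frac{3}{5} - \frac{\left(- \frac{19}{9}\right) \frac{25785}{22}}{5} = \frac{3}{5} - - \frac{10887}{22} = \frac{3}{5} + \frac{10887}{22} = \frac{54501}{110}$)
$\frac{1}{-6475712 + C{\left(2597 \right)}} = \frac{1}{-6475712 + \frac{54501}{110}} = \frac{1}{- \frac{712273819}{110}} = - \frac{110}{712273819}$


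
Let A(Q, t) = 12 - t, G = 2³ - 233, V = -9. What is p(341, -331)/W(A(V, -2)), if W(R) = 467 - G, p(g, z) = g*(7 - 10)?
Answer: -1023/692 ≈ -1.4783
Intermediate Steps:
G = -225 (G = 8 - 233 = -225)
p(g, z) = -3*g (p(g, z) = g*(-3) = -3*g)
W(R) = 692 (W(R) = 467 - 1*(-225) = 467 + 225 = 692)
p(341, -331)/W(A(V, -2)) = -3*341/692 = -1023*1/692 = -1023/692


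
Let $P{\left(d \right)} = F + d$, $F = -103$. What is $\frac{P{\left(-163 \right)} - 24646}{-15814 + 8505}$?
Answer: $\frac{24912}{7309} \approx 3.4084$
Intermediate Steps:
$P{\left(d \right)} = -103 + d$
$\frac{P{\left(-163 \right)} - 24646}{-15814 + 8505} = \frac{\left(-103 - 163\right) - 24646}{-15814 + 8505} = \frac{-266 - 24646}{-7309} = \left(-24912\right) \left(- \frac{1}{7309}\right) = \frac{24912}{7309}$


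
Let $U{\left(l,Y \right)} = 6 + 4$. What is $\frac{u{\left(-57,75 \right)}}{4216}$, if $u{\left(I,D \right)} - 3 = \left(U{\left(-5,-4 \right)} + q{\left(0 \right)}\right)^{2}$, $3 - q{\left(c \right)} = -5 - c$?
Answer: $\frac{327}{4216} \approx 0.077562$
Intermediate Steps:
$q{\left(c \right)} = 8 + c$ ($q{\left(c \right)} = 3 - \left(-5 - c\right) = 3 + \left(5 + c\right) = 8 + c$)
$U{\left(l,Y \right)} = 10$
$u{\left(I,D \right)} = 327$ ($u{\left(I,D \right)} = 3 + \left(10 + \left(8 + 0\right)\right)^{2} = 3 + \left(10 + 8\right)^{2} = 3 + 18^{2} = 3 + 324 = 327$)
$\frac{u{\left(-57,75 \right)}}{4216} = \frac{327}{4216}$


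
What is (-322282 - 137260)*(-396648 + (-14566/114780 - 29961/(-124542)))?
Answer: 36189277611240245642/198540705 ≈ 1.8228e+11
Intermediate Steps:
(-322282 - 137260)*(-396648 + (-14566/114780 - 29961/(-124542))) = -459542*(-396648 + (-14566*1/114780 - 29961*(-1/124542))) = -459542*(-396648 + (-7283/57390 + 3329/13838)) = -459542*(-396648 + 22567289/198540705) = -459542*(-78750750989551/198540705) = 36189277611240245642/198540705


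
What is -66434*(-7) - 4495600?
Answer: -4030562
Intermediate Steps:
-66434*(-7) - 4495600 = 465038 - 4495600 = -4030562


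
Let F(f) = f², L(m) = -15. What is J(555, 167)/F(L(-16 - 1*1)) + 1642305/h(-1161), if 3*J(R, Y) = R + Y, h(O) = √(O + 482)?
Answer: 722/675 - 234615*I*√679/97 ≈ 1.0696 - 63026.0*I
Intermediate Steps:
h(O) = √(482 + O)
J(R, Y) = R/3 + Y/3 (J(R, Y) = (R + Y)/3 = R/3 + Y/3)
J(555, 167)/F(L(-16 - 1*1)) + 1642305/h(-1161) = ((⅓)*555 + (⅓)*167)/((-15)²) + 1642305/(√(482 - 1161)) = (185 + 167/3)/225 + 1642305/(√(-679)) = (722/3)*(1/225) + 1642305/((I*√679)) = 722/675 + 1642305*(-I*√679/679) = 722/675 - 234615*I*√679/97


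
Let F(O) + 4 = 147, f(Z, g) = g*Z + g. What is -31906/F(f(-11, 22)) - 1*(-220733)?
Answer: 31532913/143 ≈ 2.2051e+5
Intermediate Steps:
f(Z, g) = g + Z*g (f(Z, g) = Z*g + g = g + Z*g)
F(O) = 143 (F(O) = -4 + 147 = 143)
-31906/F(f(-11, 22)) - 1*(-220733) = -31906/143 - 1*(-220733) = -31906*1/143 + 220733 = -31906/143 + 220733 = 31532913/143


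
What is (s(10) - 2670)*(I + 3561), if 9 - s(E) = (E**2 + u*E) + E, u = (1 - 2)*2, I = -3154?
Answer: -1119657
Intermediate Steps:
u = -2 (u = -1*2 = -2)
s(E) = 9 + E - E**2 (s(E) = 9 - ((E**2 - 2*E) + E) = 9 - (E**2 - E) = 9 + (E - E**2) = 9 + E - E**2)
(s(10) - 2670)*(I + 3561) = ((9 + 10 - 1*10**2) - 2670)*(-3154 + 3561) = ((9 + 10 - 1*100) - 2670)*407 = ((9 + 10 - 100) - 2670)*407 = (-81 - 2670)*407 = -2751*407 = -1119657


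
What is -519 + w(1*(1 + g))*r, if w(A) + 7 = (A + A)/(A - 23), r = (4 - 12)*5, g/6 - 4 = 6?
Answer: -6981/19 ≈ -367.42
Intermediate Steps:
g = 60 (g = 24 + 6*6 = 24 + 36 = 60)
r = -40 (r = -8*5 = -40)
w(A) = -7 + 2*A/(-23 + A) (w(A) = -7 + (A + A)/(A - 23) = -7 + (2*A)/(-23 + A) = -7 + 2*A/(-23 + A))
-519 + w(1*(1 + g))*r = -519 + ((161 - 5*(1 + 60))/(-23 + 1*(1 + 60)))*(-40) = -519 + ((161 - 5*61)/(-23 + 1*61))*(-40) = -519 + ((161 - 5*61)/(-23 + 61))*(-40) = -519 + ((161 - 305)/38)*(-40) = -519 + ((1/38)*(-144))*(-40) = -519 - 72/19*(-40) = -519 + 2880/19 = -6981/19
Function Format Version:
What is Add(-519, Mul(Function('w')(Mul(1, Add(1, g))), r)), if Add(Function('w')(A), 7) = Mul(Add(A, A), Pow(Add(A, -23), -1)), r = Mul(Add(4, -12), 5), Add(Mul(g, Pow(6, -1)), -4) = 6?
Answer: Rational(-6981, 19) ≈ -367.42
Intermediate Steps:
g = 60 (g = Add(24, Mul(6, 6)) = Add(24, 36) = 60)
r = -40 (r = Mul(-8, 5) = -40)
Function('w')(A) = Add(-7, Mul(2, A, Pow(Add(-23, A), -1))) (Function('w')(A) = Add(-7, Mul(Add(A, A), Pow(Add(A, -23), -1))) = Add(-7, Mul(Mul(2, A), Pow(Add(-23, A), -1))) = Add(-7, Mul(2, A, Pow(Add(-23, A), -1))))
Add(-519, Mul(Function('w')(Mul(1, Add(1, g))), r)) = Add(-519, Mul(Mul(Pow(Add(-23, Mul(1, Add(1, 60))), -1), Add(161, Mul(-5, Mul(1, Add(1, 60))))), -40)) = Add(-519, Mul(Mul(Pow(Add(-23, Mul(1, 61)), -1), Add(161, Mul(-5, Mul(1, 61)))), -40)) = Add(-519, Mul(Mul(Pow(Add(-23, 61), -1), Add(161, Mul(-5, 61))), -40)) = Add(-519, Mul(Mul(Pow(38, -1), Add(161, -305)), -40)) = Add(-519, Mul(Mul(Rational(1, 38), -144), -40)) = Add(-519, Mul(Rational(-72, 19), -40)) = Add(-519, Rational(2880, 19)) = Rational(-6981, 19)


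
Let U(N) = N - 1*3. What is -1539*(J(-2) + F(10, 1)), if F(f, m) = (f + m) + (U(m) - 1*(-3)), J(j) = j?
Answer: -15390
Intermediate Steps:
U(N) = -3 + N (U(N) = N - 3 = -3 + N)
F(f, m) = f + 2*m (F(f, m) = (f + m) + ((-3 + m) - 1*(-3)) = (f + m) + ((-3 + m) + 3) = (f + m) + m = f + 2*m)
-1539*(J(-2) + F(10, 1)) = -1539*(-2 + (10 + 2*1)) = -1539*(-2 + (10 + 2)) = -1539*(-2 + 12) = -1539*10 = -15390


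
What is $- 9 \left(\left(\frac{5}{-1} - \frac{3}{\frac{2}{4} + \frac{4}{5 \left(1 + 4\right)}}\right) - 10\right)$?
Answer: $\frac{1935}{11} \approx 175.91$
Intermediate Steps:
$- 9 \left(\left(\frac{5}{-1} - \frac{3}{\frac{2}{4} + \frac{4}{5 \left(1 + 4\right)}}\right) - 10\right) = - 9 \left(\left(5 \left(-1\right) - \frac{3}{2 \cdot \frac{1}{4} + \frac{4}{5 \cdot 5}}\right) - 10\right) = - 9 \left(\left(-5 - \frac{3}{\frac{1}{2} + \frac{4}{25}}\right) - 10\right) = - 9 \left(\left(-5 - \frac{3}{\frac{33}{50}}\right) - 10\right) = - 9 \left(\left(-5 - \frac{50}{11}\right) - 10\right) = - 9 \left(- \frac{105}{11} - 10\right) = \left(-9\right) \left(- \frac{215}{11}\right) = \frac{1935}{11}$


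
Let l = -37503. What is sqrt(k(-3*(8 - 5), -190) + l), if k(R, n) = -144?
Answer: 3*I*sqrt(4183) ≈ 194.03*I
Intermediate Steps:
sqrt(k(-3*(8 - 5), -190) + l) = sqrt(-144 - 37503) = sqrt(-37647) = 3*I*sqrt(4183)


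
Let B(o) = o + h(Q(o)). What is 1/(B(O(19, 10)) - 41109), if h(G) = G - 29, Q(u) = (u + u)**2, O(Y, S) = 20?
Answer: -1/39518 ≈ -2.5305e-5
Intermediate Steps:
Q(u) = 4*u**2 (Q(u) = (2*u)**2 = 4*u**2)
h(G) = -29 + G
B(o) = -29 + o + 4*o**2 (B(o) = o + (-29 + 4*o**2) = -29 + o + 4*o**2)
1/(B(O(19, 10)) - 41109) = 1/((-29 + 20 + 4*20**2) - 41109) = 1/((-29 + 20 + 4*400) - 41109) = 1/((-29 + 20 + 1600) - 41109) = 1/(1591 - 41109) = 1/(-39518) = -1/39518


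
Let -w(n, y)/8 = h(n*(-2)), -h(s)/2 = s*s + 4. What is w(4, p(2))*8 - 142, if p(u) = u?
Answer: 8562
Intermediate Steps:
h(s) = -8 - 2*s² (h(s) = -2*(s*s + 4) = -2*(s² + 4) = -2*(4 + s²) = -8 - 2*s²)
w(n, y) = 64 + 64*n² (w(n, y) = -8*(-8 - 2*4*n²) = -8*(-8 - 8*n²) = 64 + 64*n²)
w(4, p(2))*8 - 142 = (64 + 64*4²)*8 - 142 = (64 + 64*16)*8 - 142 = (64 + 1024)*8 - 142 = 1088*8 - 142 = 8704 - 142 = 8562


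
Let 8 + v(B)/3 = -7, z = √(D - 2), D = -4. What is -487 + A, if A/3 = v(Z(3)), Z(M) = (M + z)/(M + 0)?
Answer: -622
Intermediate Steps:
z = I*√6 (z = √(-4 - 2) = √(-6) = I*√6 ≈ 2.4495*I)
Z(M) = (M + I*√6)/M (Z(M) = (M + I*√6)/(M + 0) = (M + I*√6)/M)
v(B) = -45 (v(B) = -24 + 3*(-7) = -24 - 21 = -45)
A = -135 (A = 3*(-45) = -135)
-487 + A = -487 - 135 = -622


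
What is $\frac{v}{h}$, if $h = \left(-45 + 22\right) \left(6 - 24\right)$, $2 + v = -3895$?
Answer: $- \frac{433}{46} \approx -9.413$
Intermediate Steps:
$v = -3897$ ($v = -2 - 3895 = -3897$)
$h = 414$ ($h = - 23 \left(6 - 24\right) = \left(-23\right) \left(-18\right) = 414$)
$\frac{v}{h} = - \frac{3897}{414} = \left(-3897\right) \frac{1}{414} = - \frac{433}{46}$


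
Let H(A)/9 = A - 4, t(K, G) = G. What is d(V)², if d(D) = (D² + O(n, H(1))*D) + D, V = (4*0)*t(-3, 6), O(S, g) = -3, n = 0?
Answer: 0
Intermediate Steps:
H(A) = -36 + 9*A (H(A) = 9*(A - 4) = 9*(-4 + A) = -36 + 9*A)
V = 0 (V = (4*0)*6 = 0*6 = 0)
d(D) = D² - 2*D (d(D) = (D² - 3*D) + D = D² - 2*D)
d(V)² = (0*(-2 + 0))² = (0*(-2))² = 0² = 0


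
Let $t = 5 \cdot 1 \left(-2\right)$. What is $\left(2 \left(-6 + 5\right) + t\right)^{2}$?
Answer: $144$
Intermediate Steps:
$t = -10$ ($t = 5 \left(-2\right) = -10$)
$\left(2 \left(-6 + 5\right) + t\right)^{2} = \left(2 \left(-6 + 5\right) - 10\right)^{2} = \left(2 \left(-1\right) - 10\right)^{2} = \left(-2 - 10\right)^{2} = \left(-12\right)^{2} = 144$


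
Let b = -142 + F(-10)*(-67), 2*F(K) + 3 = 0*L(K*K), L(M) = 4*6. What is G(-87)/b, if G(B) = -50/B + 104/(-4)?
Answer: 4424/7221 ≈ 0.61266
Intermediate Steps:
G(B) = -26 - 50/B (G(B) = -50/B + 104*(-¼) = -50/B - 26 = -26 - 50/B)
L(M) = 24
F(K) = -3/2 (F(K) = -3/2 + (0*24)/2 = -3/2 + (½)*0 = -3/2 + 0 = -3/2)
b = -83/2 (b = -142 - 3/2*(-67) = -142 + 201/2 = -83/2 ≈ -41.500)
G(-87)/b = (-26 - 50/(-87))/(-83/2) = (-26 - 50*(-1/87))*(-2/83) = (-26 + 50/87)*(-2/83) = -2212/87*(-2/83) = 4424/7221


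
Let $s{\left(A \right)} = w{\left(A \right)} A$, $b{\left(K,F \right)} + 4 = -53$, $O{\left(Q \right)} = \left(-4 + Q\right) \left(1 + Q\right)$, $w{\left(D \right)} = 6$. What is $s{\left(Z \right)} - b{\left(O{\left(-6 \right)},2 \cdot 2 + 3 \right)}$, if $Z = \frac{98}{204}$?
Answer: $\frac{1018}{17} \approx 59.882$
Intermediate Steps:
$Z = \frac{49}{102}$ ($Z = 98 \cdot \frac{1}{204} = \frac{49}{102} \approx 0.48039$)
$O{\left(Q \right)} = \left(1 + Q\right) \left(-4 + Q\right)$
$b{\left(K,F \right)} = -57$ ($b{\left(K,F \right)} = -4 - 53 = -57$)
$s{\left(A \right)} = 6 A$
$s{\left(Z \right)} - b{\left(O{\left(-6 \right)},2 \cdot 2 + 3 \right)} = 6 \cdot \frac{49}{102} - -57 = \frac{49}{17} + 57 = \frac{1018}{17}$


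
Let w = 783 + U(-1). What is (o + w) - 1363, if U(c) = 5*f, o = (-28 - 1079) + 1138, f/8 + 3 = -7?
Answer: -949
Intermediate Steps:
f = -80 (f = -24 + 8*(-7) = -24 - 56 = -80)
o = 31 (o = -1107 + 1138 = 31)
U(c) = -400 (U(c) = 5*(-80) = -400)
w = 383 (w = 783 - 400 = 383)
(o + w) - 1363 = (31 + 383) - 1363 = 414 - 1363 = -949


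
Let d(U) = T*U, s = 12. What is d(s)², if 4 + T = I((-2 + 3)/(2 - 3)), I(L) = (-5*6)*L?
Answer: 97344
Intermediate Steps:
I(L) = -30*L
T = 26 (T = -4 - 30*(-2 + 3)/(2 - 3) = -4 - 30/(-1) = -4 - 30*(-1) = -4 + 30 = 26)
d(U) = 26*U
d(s)² = (26*12)² = 312² = 97344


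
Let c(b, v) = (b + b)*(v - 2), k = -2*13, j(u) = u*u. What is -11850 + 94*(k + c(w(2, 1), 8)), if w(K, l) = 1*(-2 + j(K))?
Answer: -12038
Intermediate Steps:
j(u) = u²
k = -26
w(K, l) = -2 + K² (w(K, l) = 1*(-2 + K²) = -2 + K²)
c(b, v) = 2*b*(-2 + v) (c(b, v) = (2*b)*(-2 + v) = 2*b*(-2 + v))
-11850 + 94*(k + c(w(2, 1), 8)) = -11850 + 94*(-26 + 2*(-2 + 2²)*(-2 + 8)) = -11850 + 94*(-26 + 2*(-2 + 4)*6) = -11850 + 94*(-26 + 2*2*6) = -11850 + 94*(-26 + 24) = -11850 + 94*(-2) = -11850 - 188 = -12038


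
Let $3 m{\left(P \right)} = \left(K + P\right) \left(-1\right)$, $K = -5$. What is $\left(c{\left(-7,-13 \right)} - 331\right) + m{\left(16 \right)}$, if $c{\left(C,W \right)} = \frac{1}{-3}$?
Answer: $-335$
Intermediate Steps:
$c{\left(C,W \right)} = - \frac{1}{3}$
$m{\left(P \right)} = \frac{5}{3} - \frac{P}{3}$ ($m{\left(P \right)} = \frac{\left(-5 + P\right) \left(-1\right)}{3} = \frac{5 - P}{3} = \frac{5}{3} - \frac{P}{3}$)
$\left(c{\left(-7,-13 \right)} - 331\right) + m{\left(16 \right)} = \left(- \frac{1}{3} - 331\right) + \left(\frac{5}{3} - \frac{16}{3}\right) = - \frac{994}{3} + \left(\frac{5}{3} - \frac{16}{3}\right) = - \frac{994}{3} - \frac{11}{3} = -335$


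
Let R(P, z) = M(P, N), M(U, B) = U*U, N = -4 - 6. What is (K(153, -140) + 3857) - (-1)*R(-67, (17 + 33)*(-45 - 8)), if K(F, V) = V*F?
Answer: -13074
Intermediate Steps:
N = -10
K(F, V) = F*V
M(U, B) = U²
R(P, z) = P²
(K(153, -140) + 3857) - (-1)*R(-67, (17 + 33)*(-45 - 8)) = (153*(-140) + 3857) - (-1)*(-67)² = (-21420 + 3857) - (-1)*4489 = -17563 - 1*(-4489) = -17563 + 4489 = -13074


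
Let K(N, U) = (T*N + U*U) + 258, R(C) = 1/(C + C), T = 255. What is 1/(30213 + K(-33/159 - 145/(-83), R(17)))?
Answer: 5085244/156948724483 ≈ 3.2401e-5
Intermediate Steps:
R(C) = 1/(2*C)
K(N, U) = 258 + U² + 255*N (K(N, U) = (255*N + U*U) + 258 = (255*N + U²) + 258 = (U² + 255*N) + 258 = 258 + U² + 255*N)
1/(30213 + K(-33/159 - 145/(-83), R(17))) = 1/(30213 + (258 + ((½)/17)² + 255*(-33/159 - 145/(-83)))) = 1/(30213 + (258 + ((½)*(1/17))² + 255*(-33*1/159 - 145*(-1/83)))) = 1/(30213 + (258 + (1/34)² + 255*(-11/53 + 145/83))) = 1/(30213 + (258 + 1/1156 + 255*(6772/4399))) = 1/(30213 + (258 + 1/1156 + 1726860/4399)) = 1/(30213 + 3308247511/5085244) = 1/(156948724483/5085244) = 5085244/156948724483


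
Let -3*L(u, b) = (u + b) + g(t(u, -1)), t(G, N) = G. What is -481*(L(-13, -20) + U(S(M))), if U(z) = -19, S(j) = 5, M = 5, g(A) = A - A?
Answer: 3848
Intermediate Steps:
g(A) = 0
L(u, b) = -b/3 - u/3 (L(u, b) = -((u + b) + 0)/3 = -((b + u) + 0)/3 = -(b + u)/3 = -b/3 - u/3)
-481*(L(-13, -20) + U(S(M))) = -481*((-⅓*(-20) - ⅓*(-13)) - 19) = -481*((20/3 + 13/3) - 19) = -481*(11 - 19) = -481*(-8) = 3848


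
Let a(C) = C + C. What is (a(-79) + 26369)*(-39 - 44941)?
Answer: -1178970780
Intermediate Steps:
a(C) = 2*C
(a(-79) + 26369)*(-39 - 44941) = (2*(-79) + 26369)*(-39 - 44941) = (-158 + 26369)*(-44980) = 26211*(-44980) = -1178970780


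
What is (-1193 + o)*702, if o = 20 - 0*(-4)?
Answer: -823446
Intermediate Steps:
o = 20 (o = 20 - 2*0 = 20 + 0 = 20)
(-1193 + o)*702 = (-1193 + 20)*702 = -1173*702 = -823446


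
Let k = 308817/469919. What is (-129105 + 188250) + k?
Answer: 27793668072/469919 ≈ 59146.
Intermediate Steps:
k = 308817/469919 (k = 308817*(1/469919) = 308817/469919 ≈ 0.65717)
(-129105 + 188250) + k = (-129105 + 188250) + 308817/469919 = 59145 + 308817/469919 = 27793668072/469919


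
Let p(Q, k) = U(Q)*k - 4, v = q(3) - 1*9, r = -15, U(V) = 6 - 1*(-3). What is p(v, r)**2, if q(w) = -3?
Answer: 19321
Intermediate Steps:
U(V) = 9 (U(V) = 6 + 3 = 9)
v = -12 (v = -3 - 1*9 = -3 - 9 = -12)
p(Q, k) = -4 + 9*k (p(Q, k) = 9*k - 4 = -4 + 9*k)
p(v, r)**2 = (-4 + 9*(-15))**2 = (-4 - 135)**2 = (-139)**2 = 19321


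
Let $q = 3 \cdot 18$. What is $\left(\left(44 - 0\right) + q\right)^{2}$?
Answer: $9604$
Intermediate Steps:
$q = 54$
$\left(\left(44 - 0\right) + q\right)^{2} = \left(\left(44 - 0\right) + 54\right)^{2} = \left(\left(44 + 0\right) + 54\right)^{2} = \left(44 + 54\right)^{2} = 98^{2} = 9604$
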